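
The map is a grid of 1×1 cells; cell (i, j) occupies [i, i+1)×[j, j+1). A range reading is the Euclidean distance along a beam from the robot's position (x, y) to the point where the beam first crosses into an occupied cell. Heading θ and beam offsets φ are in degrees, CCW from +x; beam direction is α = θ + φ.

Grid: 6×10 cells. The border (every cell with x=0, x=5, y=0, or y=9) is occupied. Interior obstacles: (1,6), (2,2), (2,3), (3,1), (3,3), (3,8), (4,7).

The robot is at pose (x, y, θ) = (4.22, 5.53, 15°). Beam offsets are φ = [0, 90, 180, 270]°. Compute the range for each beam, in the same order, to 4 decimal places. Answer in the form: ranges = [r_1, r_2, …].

ranges = [0.8075, 2.5571, 3.3336, 3.0137]

beam 1: φ=0°, α=15°
  direction (0.9659, 0.2588); cell (4,5); t to first gridline: x 0.8075, y 1.8159 (then +1.0353 / +3.8637)
    (5,5) via x @ 0.8075  # hit
  → r_1 = 0.8075
beam 2: φ=90°, α=105°
  direction (-0.2588, 0.9659); cell (4,5); t to first gridline: x 0.8500, y 0.4866 (then +3.8637 / +1.0353)
    (4,6) via y @ 0.4866
    (3,6) via x @ 0.8500
    (3,7) via y @ 1.5219
    (3,8) via y @ 2.5571  # hit
  → r_2 = 2.5571
beam 3: φ=180°, α=195°
  direction (-0.9659, -0.2588); cell (4,5); t to first gridline: x 0.2278, y 2.0478 (then +1.0353 / +3.8637)
    (3,5) via x @ 0.2278
    (2,5) via x @ 1.2630
    (2,4) via y @ 2.0478
    (1,4) via x @ 2.2983
    (0,4) via x @ 3.3336  # hit
  → r_3 = 3.3336
beam 4: φ=270°, α=285°
  direction (0.2588, -0.9659); cell (4,5); t to first gridline: x 3.0137, y 0.5487 (then +3.8637 / +1.0353)
    (4,4) via y @ 0.5487
    (4,3) via y @ 1.5840
    (4,2) via y @ 2.6192
    (5,2) via x @ 3.0137  # hit
  → r_4 = 3.0137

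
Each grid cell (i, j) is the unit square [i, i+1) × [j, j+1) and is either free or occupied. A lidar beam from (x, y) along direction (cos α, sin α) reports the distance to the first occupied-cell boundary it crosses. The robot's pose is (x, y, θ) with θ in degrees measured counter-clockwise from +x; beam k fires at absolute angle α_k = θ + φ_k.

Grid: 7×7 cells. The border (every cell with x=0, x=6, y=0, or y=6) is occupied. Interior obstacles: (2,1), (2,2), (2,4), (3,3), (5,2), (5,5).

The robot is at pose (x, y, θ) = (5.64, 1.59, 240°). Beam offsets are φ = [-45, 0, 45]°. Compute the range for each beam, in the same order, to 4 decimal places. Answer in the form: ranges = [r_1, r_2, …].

beam 1: φ=-45°, α=195°
  d=(-0.9659,-0.2588)  start (5,1)  tX=0.6626 tY=2.2796  stride 1/|dx|=1.0353 1/|dy|=3.8637
    cross x-line → (4,1), t=0.6626
    cross x-line → (3,1), t=1.6979
    cross y-line → (3,0), t=2.2796 (wall)
  → r_1 = 2.2796
beam 2: φ=0°, α=240°
  d=(-0.5000,-0.8660)  start (5,1)  tX=1.2800 tY=0.6813  stride 1/|dx|=2.0000 1/|dy|=1.1547
    cross y-line → (5,0), t=0.6813 (wall)
  → r_2 = 0.6813
beam 3: φ=45°, α=285°
  d=(0.2588,-0.9659)  start (5,1)  tX=1.3909 tY=0.6108  stride 1/|dx|=3.8637 1/|dy|=1.0353
    cross y-line → (5,0), t=0.6108 (wall)
  → r_3 = 0.6108

ranges = [2.2796, 0.6813, 0.6108]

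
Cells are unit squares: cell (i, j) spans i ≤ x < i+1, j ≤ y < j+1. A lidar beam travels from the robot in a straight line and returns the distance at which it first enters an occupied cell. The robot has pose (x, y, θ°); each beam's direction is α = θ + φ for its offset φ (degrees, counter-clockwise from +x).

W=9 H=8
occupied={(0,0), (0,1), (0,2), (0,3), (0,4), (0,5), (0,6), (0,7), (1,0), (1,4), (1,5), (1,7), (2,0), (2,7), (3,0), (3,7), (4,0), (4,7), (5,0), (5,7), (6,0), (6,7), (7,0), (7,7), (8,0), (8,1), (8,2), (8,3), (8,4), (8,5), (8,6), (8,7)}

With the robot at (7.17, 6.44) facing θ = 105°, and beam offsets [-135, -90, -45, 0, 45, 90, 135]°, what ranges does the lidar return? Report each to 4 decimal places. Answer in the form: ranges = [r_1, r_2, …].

beam 1: φ=-135°, α=330°
  d=(0.8660,-0.5000)  start (7,6)  tX=0.9584 tY=0.8800  stride 1/|dx|=1.1547 1/|dy|=2.0000
    cross y-line → (7,5), t=0.8800
    cross x-line → (8,5), t=0.9584 (wall)
  → r_1 = 0.9584
beam 2: φ=-90°, α=15°
  d=(0.9659,0.2588)  start (7,6)  tX=0.8593 tY=2.1637  stride 1/|dx|=1.0353 1/|dy|=3.8637
    cross x-line → (8,6), t=0.8593 (wall)
  → r_2 = 0.8593
beam 3: φ=-45°, α=60°
  d=(0.5000,0.8660)  start (7,6)  tX=1.6600 tY=0.6466  stride 1/|dx|=2.0000 1/|dy|=1.1547
    cross y-line → (7,7), t=0.6466 (wall)
  → r_3 = 0.6466
beam 4: φ=0°, α=105°
  d=(-0.2588,0.9659)  start (7,6)  tX=0.6568 tY=0.5798  stride 1/|dx|=3.8637 1/|dy|=1.0353
    cross y-line → (7,7), t=0.5798 (wall)
  → r_4 = 0.5798
beam 5: φ=45°, α=150°
  d=(-0.8660,0.5000)  start (7,6)  tX=0.1963 tY=1.1200  stride 1/|dx|=1.1547 1/|dy|=2.0000
    cross x-line → (6,6), t=0.1963
    cross y-line → (6,7), t=1.1200 (wall)
  → r_5 = 1.1200
beam 6: φ=90°, α=195°
  d=(-0.9659,-0.2588)  start (7,6)  tX=0.1760 tY=1.7000  stride 1/|dx|=1.0353 1/|dy|=3.8637
    cross x-line → (6,6), t=0.1760
    cross x-line → (5,6), t=1.2113
    cross y-line → (5,5), t=1.7000
    cross x-line → (4,5), t=2.2465
    cross x-line → (3,5), t=3.2818
    cross x-line → (2,5), t=4.3171
    cross x-line → (1,5), t=5.3524 (wall)
  → r_6 = 5.3524
beam 7: φ=135°, α=240°
  d=(-0.5000,-0.8660)  start (7,6)  tX=0.3400 tY=0.5081  stride 1/|dx|=2.0000 1/|dy|=1.1547
    cross x-line → (6,6), t=0.3400
    cross y-line → (6,5), t=0.5081
    cross y-line → (6,4), t=1.6628
    cross x-line → (5,4), t=2.3400
    cross y-line → (5,3), t=2.8175
    cross y-line → (5,2), t=3.9722
    cross x-line → (4,2), t=4.3400
    cross y-line → (4,1), t=5.1269
    cross y-line → (4,0), t=6.2816 (wall)
  → r_7 = 6.2816

ranges = [0.9584, 0.8593, 0.6466, 0.5798, 1.1200, 5.3524, 6.2816]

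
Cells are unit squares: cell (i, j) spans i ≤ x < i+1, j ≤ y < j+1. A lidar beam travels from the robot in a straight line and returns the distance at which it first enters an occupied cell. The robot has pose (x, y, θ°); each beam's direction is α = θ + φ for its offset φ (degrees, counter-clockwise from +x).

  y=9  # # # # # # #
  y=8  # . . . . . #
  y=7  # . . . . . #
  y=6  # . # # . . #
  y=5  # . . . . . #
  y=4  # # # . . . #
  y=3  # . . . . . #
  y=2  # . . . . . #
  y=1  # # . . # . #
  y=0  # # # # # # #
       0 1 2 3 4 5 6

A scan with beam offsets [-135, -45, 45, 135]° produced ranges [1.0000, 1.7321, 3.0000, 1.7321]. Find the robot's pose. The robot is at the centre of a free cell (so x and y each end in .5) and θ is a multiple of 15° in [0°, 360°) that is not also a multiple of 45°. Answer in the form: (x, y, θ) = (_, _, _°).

(x, y, θ) = (4.5, 5.5, 255°)

Candidates: 34 free-cell centres × 16 headings = 544 poses. Raycast each; keep the one whose scan matches to 4 dp.
  (4.5, 7.5, 345°): beam 2 = 3.0000 ≠ 1.7321 ✗
  (4.5, 4.5, 240°): beam 1 = 1.9319 ≠ 1.0000 ✗
  (4.5, 3.5, 120°): beam 1 = 1.5529 ≠ 1.0000 ✗
  (5.5, 8.5, 105°): beam 1 = 0.5774 ≠ 1.0000 ✗
  (2.5, 3.5, 120°): beam 1 = 3.6235 ≠ 1.0000 ✗
  …
  (4.5, 5.5, 255°): r_1=1.0000, r_2=1.7321, r_3=3.0000, r_4=1.7321 — all match ✓
Only this pose fits every beam.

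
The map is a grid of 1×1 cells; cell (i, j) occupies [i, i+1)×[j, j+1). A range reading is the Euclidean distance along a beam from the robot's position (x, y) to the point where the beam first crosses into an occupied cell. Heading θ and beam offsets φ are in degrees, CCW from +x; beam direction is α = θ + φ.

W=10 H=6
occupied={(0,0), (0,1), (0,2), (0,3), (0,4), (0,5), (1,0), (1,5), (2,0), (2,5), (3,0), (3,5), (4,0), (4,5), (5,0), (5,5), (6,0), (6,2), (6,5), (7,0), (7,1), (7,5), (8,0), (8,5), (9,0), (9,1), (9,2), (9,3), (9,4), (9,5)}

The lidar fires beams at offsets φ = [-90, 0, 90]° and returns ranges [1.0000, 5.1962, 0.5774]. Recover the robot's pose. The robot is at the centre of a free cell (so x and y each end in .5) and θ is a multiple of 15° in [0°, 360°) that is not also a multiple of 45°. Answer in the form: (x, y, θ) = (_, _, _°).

(x, y, θ) = (5.5, 1.5, 150°)

The pose lattice has 30·16 = 480 candidates. Test each by forward raycasting.
  (5.5, 1.5, 345°): beam 1 = 0.5176 ≠ 1.0000 ✗
  (3.5, 2.5, 345°): beam 1 = 1.5529 ≠ 1.0000 ✗
  (8.5, 3.5, 15°): beam 1 = 1.9319 ≠ 1.0000 ✗
  (5.5, 2.5, 330°): beam 1 = 1.7321 ≠ 1.0000 ✗
  …
  (5.5, 1.5, 150°): r_1=1.0000, r_2=5.1962, r_3=0.5774 — all match ✓
Only this pose fits every beam.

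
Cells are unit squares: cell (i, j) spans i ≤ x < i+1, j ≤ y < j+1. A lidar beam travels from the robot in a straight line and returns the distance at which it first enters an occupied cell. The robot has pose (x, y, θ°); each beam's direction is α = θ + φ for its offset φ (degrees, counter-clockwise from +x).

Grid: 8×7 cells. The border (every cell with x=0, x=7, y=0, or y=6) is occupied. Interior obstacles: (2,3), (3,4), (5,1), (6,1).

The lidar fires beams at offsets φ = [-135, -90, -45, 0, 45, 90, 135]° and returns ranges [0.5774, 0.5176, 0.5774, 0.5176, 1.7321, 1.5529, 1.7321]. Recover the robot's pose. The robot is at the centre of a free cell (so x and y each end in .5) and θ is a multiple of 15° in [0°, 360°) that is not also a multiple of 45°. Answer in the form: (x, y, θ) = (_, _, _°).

Enumerate (i+0.5, j+0.5, θ) over the 26 free cells and 16 admissible headings. For each, cast all 7 beams and compare to the given ranges.
  (3.5, 1.5, 15°): beam 3 = 1.0000 ≠ 0.5774 ✗
  (6.5, 5.5, 105°): beam 5 = 1.0000 ≠ 1.7321 ✗
  (1.5, 5.5, 15°): beam 1 = 1.0000 ≠ 0.5774 ✗
  (6.5, 3.5, 60°): beam 1 = 1.5529 ≠ 0.5774 ✗
  …
  (2.5, 4.5, 15°): r_1=0.5774, r_2=0.5176, r_3=0.5774, r_4=0.5176, r_5=1.7321, r_6=1.5529, r_7=1.7321 — all match ✓
No second candidate reproduces the full scan.

(x, y, θ) = (2.5, 4.5, 15°)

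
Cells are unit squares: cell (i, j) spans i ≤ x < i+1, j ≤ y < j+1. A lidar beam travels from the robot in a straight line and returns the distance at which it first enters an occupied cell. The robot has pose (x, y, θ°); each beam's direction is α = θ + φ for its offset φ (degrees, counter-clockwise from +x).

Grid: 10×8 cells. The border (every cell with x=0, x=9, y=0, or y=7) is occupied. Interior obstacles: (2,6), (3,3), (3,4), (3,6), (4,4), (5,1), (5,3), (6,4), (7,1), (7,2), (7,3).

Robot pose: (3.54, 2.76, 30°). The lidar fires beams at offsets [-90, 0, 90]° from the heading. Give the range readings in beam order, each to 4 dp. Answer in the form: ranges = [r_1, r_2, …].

beam 1: φ=-90°, α=300°
  direction (0.5000, -0.8660); cell (3,2); t to first gridline: x 0.9200, y 0.8776 (then +2.0000 / +1.1547)
    (3,1) via y @ 0.8776
    (4,1) via x @ 0.9200
    (4,0) via y @ 2.0323  # hit
  → r_1 = 2.0323
beam 2: φ=0°, α=30°
  direction (0.8660, 0.5000); cell (3,2); t to first gridline: x 0.5312, y 0.4800 (then +1.1547 / +2.0000)
    (3,3) via y @ 0.4800  # hit
  → r_2 = 0.4800
beam 3: φ=90°, α=120°
  direction (-0.5000, 0.8660); cell (3,2); t to first gridline: x 1.0800, y 0.2771 (then +2.0000 / +1.1547)
    (3,3) via y @ 0.2771  # hit
  → r_3 = 0.2771

ranges = [2.0323, 0.4800, 0.2771]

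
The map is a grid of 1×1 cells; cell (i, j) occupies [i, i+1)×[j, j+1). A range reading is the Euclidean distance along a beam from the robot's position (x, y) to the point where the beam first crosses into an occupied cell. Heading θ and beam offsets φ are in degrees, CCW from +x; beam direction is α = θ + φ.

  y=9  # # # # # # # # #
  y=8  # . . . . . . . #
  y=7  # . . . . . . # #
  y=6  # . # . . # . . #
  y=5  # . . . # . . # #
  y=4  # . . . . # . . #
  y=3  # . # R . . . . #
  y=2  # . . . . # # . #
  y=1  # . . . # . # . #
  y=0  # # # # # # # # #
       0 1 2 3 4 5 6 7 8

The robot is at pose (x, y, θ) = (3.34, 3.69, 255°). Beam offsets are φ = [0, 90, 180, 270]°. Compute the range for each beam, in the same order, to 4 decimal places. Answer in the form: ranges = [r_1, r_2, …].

beam 1: φ=0°, α=255°
  d=(-0.2588,-0.9659)  start (3,3)  tX=1.3137 tY=0.7143  stride 1/|dx|=3.8637 1/|dy|=1.0353
    cross y-line → (3,2), t=0.7143
    cross x-line → (2,2), t=1.3137
    cross y-line → (2,1), t=1.7496
    cross y-line → (2,0), t=2.7849 (wall)
  → r_1 = 2.7849
beam 2: φ=90°, α=345°
  d=(0.9659,-0.2588)  start (3,3)  tX=0.6833 tY=2.6660  stride 1/|dx|=1.0353 1/|dy|=3.8637
    cross x-line → (4,3), t=0.6833
    cross x-line → (5,3), t=1.7186
    cross y-line → (5,2), t=2.6660 (wall)
  → r_2 = 2.6660
beam 3: φ=180°, α=75°
  d=(0.2588,0.9659)  start (3,3)  tX=2.5500 tY=0.3209  stride 1/|dx|=3.8637 1/|dy|=1.0353
    cross y-line → (3,4), t=0.3209
    cross y-line → (3,5), t=1.3562
    cross y-line → (3,6), t=2.3915
    cross x-line → (4,6), t=2.5500
    cross y-line → (4,7), t=3.4268
    cross y-line → (4,8), t=4.4620
    cross y-line → (4,9), t=5.4973 (wall)
  → r_3 = 5.4973
beam 4: φ=270°, α=165°
  d=(-0.9659,0.2588)  start (3,3)  tX=0.3520 tY=1.1977  stride 1/|dx|=1.0353 1/|dy|=3.8637
    cross x-line → (2,3), t=0.3520 (wall)
  → r_4 = 0.3520

ranges = [2.7849, 2.6660, 5.4973, 0.3520]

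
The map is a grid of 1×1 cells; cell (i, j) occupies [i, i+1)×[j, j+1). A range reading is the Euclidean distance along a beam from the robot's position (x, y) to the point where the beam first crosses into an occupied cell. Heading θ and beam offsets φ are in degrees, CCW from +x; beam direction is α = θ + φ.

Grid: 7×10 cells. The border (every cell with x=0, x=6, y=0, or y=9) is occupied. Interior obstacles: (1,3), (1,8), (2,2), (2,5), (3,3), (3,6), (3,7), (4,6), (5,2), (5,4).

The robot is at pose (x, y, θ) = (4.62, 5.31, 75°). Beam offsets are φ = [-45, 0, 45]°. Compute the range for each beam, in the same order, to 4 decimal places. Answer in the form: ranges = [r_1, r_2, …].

beam 1: φ=-45°, α=30°
  direction (0.8660, 0.5000); cell (4,5); t to first gridline: x 0.4388, y 1.3800 (then +1.1547 / +2.0000)
    (5,5) via x @ 0.4388
    (5,6) via y @ 1.3800
    (6,6) via x @ 1.5935  # hit
  → r_1 = 1.5935
beam 2: φ=0°, α=75°
  direction (0.2588, 0.9659); cell (4,5); t to first gridline: x 1.4682, y 0.7143 (then +3.8637 / +1.0353)
    (4,6) via y @ 0.7143  # hit
  → r_2 = 0.7143
beam 3: φ=45°, α=120°
  direction (-0.5000, 0.8660); cell (4,5); t to first gridline: x 1.2400, y 0.7967 (then +2.0000 / +1.1547)
    (4,6) via y @ 0.7967  # hit
  → r_3 = 0.7967

ranges = [1.5935, 0.7143, 0.7967]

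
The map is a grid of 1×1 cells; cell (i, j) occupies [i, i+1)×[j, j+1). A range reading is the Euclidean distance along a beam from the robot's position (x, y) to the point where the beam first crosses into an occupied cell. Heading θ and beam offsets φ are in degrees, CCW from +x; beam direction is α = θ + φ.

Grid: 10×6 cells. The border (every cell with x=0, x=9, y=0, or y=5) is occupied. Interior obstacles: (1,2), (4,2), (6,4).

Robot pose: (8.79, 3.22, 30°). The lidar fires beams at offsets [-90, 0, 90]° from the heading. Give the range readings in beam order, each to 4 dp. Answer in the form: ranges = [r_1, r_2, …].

beam 1: φ=-90°, α=300°
  direction (0.5000, -0.8660); cell (8,3); t to first gridline: x 0.4200, y 0.2540 (then +2.0000 / +1.1547)
    (8,2) via y @ 0.2540
    (9,2) via x @ 0.4200  # hit
  → r_1 = 0.4200
beam 2: φ=0°, α=30°
  direction (0.8660, 0.5000); cell (8,3); t to first gridline: x 0.2425, y 1.5600 (then +1.1547 / +2.0000)
    (9,3) via x @ 0.2425  # hit
  → r_2 = 0.2425
beam 3: φ=90°, α=120°
  direction (-0.5000, 0.8660); cell (8,3); t to first gridline: x 1.5800, y 0.9007 (then +2.0000 / +1.1547)
    (8,4) via y @ 0.9007
    (7,4) via x @ 1.5800
    (7,5) via y @ 2.0554  # hit
  → r_3 = 2.0554

ranges = [0.4200, 0.2425, 2.0554]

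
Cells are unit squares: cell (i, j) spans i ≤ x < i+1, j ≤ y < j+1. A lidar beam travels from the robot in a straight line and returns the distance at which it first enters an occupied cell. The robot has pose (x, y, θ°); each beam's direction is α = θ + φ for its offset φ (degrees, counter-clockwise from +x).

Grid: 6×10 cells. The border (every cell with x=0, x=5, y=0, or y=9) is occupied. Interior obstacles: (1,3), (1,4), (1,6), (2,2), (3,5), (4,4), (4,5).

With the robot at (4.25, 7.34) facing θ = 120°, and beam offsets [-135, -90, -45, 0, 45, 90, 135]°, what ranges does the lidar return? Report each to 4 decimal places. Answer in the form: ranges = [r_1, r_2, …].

ranges = [0.7765, 0.8660, 1.7186, 1.9168, 3.3646, 2.5981, 1.3873]

beam 1: φ=-135°, α=345°
  dir = (cos 345°, sin 345°) = (0.9659, -0.2588); from cell (4,7)
  next x-line at t=0.7765, next y-line at t=1.3137; Δt_x=1.0353, Δt_y=3.8637
    x: enter (5,7) at t=0.7765 ← occupied
  → r_1 = 0.7765
beam 2: φ=-90°, α=30°
  dir = (cos 30°, sin 30°) = (0.8660, 0.5000); from cell (4,7)
  next x-line at t=0.8660, next y-line at t=1.3200; Δt_x=1.1547, Δt_y=2.0000
    x: enter (5,7) at t=0.8660 ← occupied
  → r_2 = 0.8660
beam 3: φ=-45°, α=75°
  dir = (cos 75°, sin 75°) = (0.2588, 0.9659); from cell (4,7)
  next x-line at t=2.8978, next y-line at t=0.6833; Δt_x=3.8637, Δt_y=1.0353
    y: enter (4,8) at t=0.6833
    y: enter (4,9) at t=1.7186 ← occupied
  → r_3 = 1.7186
beam 4: φ=0°, α=120°
  dir = (cos 120°, sin 120°) = (-0.5000, 0.8660); from cell (4,7)
  next x-line at t=0.5000, next y-line at t=0.7621; Δt_x=2.0000, Δt_y=1.1547
    x: enter (3,7) at t=0.5000
    y: enter (3,8) at t=0.7621
    y: enter (3,9) at t=1.9168 ← occupied
  → r_4 = 1.9168
beam 5: φ=45°, α=165°
  dir = (cos 165°, sin 165°) = (-0.9659, 0.2588); from cell (4,7)
  next x-line at t=0.2588, next y-line at t=2.5500; Δt_x=1.0353, Δt_y=3.8637
    x: enter (3,7) at t=0.2588
    x: enter (2,7) at t=1.2941
    x: enter (1,7) at t=2.3294
    y: enter (1,8) at t=2.5500
    x: enter (0,8) at t=3.3646 ← occupied
  → r_5 = 3.3646
beam 6: φ=90°, α=210°
  dir = (cos 210°, sin 210°) = (-0.8660, -0.5000); from cell (4,7)
  next x-line at t=0.2887, next y-line at t=0.6800; Δt_x=1.1547, Δt_y=2.0000
    x: enter (3,7) at t=0.2887
    y: enter (3,6) at t=0.6800
    x: enter (2,6) at t=1.4434
    x: enter (1,6) at t=2.5981 ← occupied
  → r_6 = 2.5981
beam 7: φ=135°, α=255°
  dir = (cos 255°, sin 255°) = (-0.2588, -0.9659); from cell (4,7)
  next x-line at t=0.9659, next y-line at t=0.3520; Δt_x=3.8637, Δt_y=1.0353
    y: enter (4,6) at t=0.3520
    x: enter (3,6) at t=0.9659
    y: enter (3,5) at t=1.3873 ← occupied
  → r_7 = 1.3873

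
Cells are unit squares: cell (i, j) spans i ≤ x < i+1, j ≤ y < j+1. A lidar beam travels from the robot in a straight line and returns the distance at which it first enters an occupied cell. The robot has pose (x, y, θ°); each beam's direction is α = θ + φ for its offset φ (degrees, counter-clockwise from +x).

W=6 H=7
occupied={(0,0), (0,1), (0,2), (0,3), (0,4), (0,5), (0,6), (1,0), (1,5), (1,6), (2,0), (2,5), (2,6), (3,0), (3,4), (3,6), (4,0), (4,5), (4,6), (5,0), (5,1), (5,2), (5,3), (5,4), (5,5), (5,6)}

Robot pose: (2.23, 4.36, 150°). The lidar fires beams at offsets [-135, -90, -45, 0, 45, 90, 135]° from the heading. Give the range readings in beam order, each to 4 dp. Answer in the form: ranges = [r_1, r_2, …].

ranges = [0.7972, 0.7390, 0.6626, 1.2800, 1.2734, 2.4600, 3.4785]

beam 1: φ=-135°, α=15°
  cosα=0.9659 sinα=0.2588 | (2,4) | tMaxX 0.7972 tMaxY 2.4728 | tΔX 1.0353 tΔY 3.8637
    t=0.7972 [x] (3,4) — stop
  → r_1 = 0.7972
beam 2: φ=-90°, α=60°
  cosα=0.5000 sinα=0.8660 | (2,4) | tMaxX 1.5400 tMaxY 0.7390 | tΔX 2.0000 tΔY 1.1547
    t=0.7390 [y] (2,5) — stop
  → r_2 = 0.7390
beam 3: φ=-45°, α=105°
  cosα=-0.2588 sinα=0.9659 | (2,4) | tMaxX 0.8887 tMaxY 0.6626 | tΔX 3.8637 tΔY 1.0353
    t=0.6626 [y] (2,5) — stop
  → r_3 = 0.6626
beam 4: φ=0°, α=150°
  cosα=-0.8660 sinα=0.5000 | (2,4) | tMaxX 0.2656 tMaxY 1.2800 | tΔX 1.1547 tΔY 2.0000
    t=0.2656 [x] (1,4)
    t=1.2800 [y] (1,5) — stop
  → r_4 = 1.2800
beam 5: φ=45°, α=195°
  cosα=-0.9659 sinα=-0.2588 | (2,4) | tMaxX 0.2381 tMaxY 1.3909 | tΔX 1.0353 tΔY 3.8637
    t=0.2381 [x] (1,4)
    t=1.2734 [x] (0,4) — stop
  → r_5 = 1.2734
beam 6: φ=90°, α=240°
  cosα=-0.5000 sinα=-0.8660 | (2,4) | tMaxX 0.4600 tMaxY 0.4157 | tΔX 2.0000 tΔY 1.1547
    t=0.4157 [y] (2,3)
    t=0.4600 [x] (1,3)
    t=1.5704 [y] (1,2)
    t=2.4600 [x] (0,2) — stop
  → r_6 = 2.4600
beam 7: φ=135°, α=285°
  cosα=0.2588 sinα=-0.9659 | (2,4) | tMaxX 2.9751 tMaxY 0.3727 | tΔX 3.8637 tΔY 1.0353
    t=0.3727 [y] (2,3)
    t=1.4080 [y] (2,2)
    t=2.4433 [y] (2,1)
    t=2.9751 [x] (3,1)
    t=3.4785 [y] (3,0) — stop
  → r_7 = 3.4785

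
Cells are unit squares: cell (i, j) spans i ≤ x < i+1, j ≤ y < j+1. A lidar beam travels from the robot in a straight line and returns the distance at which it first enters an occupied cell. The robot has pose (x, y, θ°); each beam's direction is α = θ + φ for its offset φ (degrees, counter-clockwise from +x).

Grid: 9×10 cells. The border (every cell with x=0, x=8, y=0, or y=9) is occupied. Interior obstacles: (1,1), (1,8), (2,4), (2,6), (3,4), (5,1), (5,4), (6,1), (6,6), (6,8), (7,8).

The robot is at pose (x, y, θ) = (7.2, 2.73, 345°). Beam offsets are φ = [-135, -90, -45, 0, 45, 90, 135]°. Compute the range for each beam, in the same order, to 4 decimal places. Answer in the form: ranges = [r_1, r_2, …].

ranges = [1.4600, 0.7727, 1.6000, 0.8282, 0.9238, 3.0910, 2.4000]

beam 1: φ=-135°, α=210°
  d=(-0.8660,-0.5000)  start (7,2)  tX=0.2309 tY=1.4600  stride 1/|dx|=1.1547 1/|dy|=2.0000
    cross x-line → (6,2), t=0.2309
    cross x-line → (5,2), t=1.3856
    cross y-line → (5,1), t=1.4600 (wall)
  → r_1 = 1.4600
beam 2: φ=-90°, α=255°
  d=(-0.2588,-0.9659)  start (7,2)  tX=0.7727 tY=0.7558  stride 1/|dx|=3.8637 1/|dy|=1.0353
    cross y-line → (7,1), t=0.7558
    cross x-line → (6,1), t=0.7727 (wall)
  → r_2 = 0.7727
beam 3: φ=-45°, α=300°
  d=(0.5000,-0.8660)  start (7,2)  tX=1.6000 tY=0.8429  stride 1/|dx|=2.0000 1/|dy|=1.1547
    cross y-line → (7,1), t=0.8429
    cross x-line → (8,1), t=1.6000 (wall)
  → r_3 = 1.6000
beam 4: φ=0°, α=345°
  d=(0.9659,-0.2588)  start (7,2)  tX=0.8282 tY=2.8205  stride 1/|dx|=1.0353 1/|dy|=3.8637
    cross x-line → (8,2), t=0.8282 (wall)
  → r_4 = 0.8282
beam 5: φ=45°, α=30°
  d=(0.8660,0.5000)  start (7,2)  tX=0.9238 tY=0.5400  stride 1/|dx|=1.1547 1/|dy|=2.0000
    cross y-line → (7,3), t=0.5400
    cross x-line → (8,3), t=0.9238 (wall)
  → r_5 = 0.9238
beam 6: φ=90°, α=75°
  d=(0.2588,0.9659)  start (7,2)  tX=3.0910 tY=0.2795  stride 1/|dx|=3.8637 1/|dy|=1.0353
    cross y-line → (7,3), t=0.2795
    cross y-line → (7,4), t=1.3148
    cross y-line → (7,5), t=2.3501
    cross x-line → (8,5), t=3.0910 (wall)
  → r_6 = 3.0910
beam 7: φ=135°, α=120°
  d=(-0.5000,0.8660)  start (7,2)  tX=0.4000 tY=0.3118  stride 1/|dx|=2.0000 1/|dy|=1.1547
    cross y-line → (7,3), t=0.3118
    cross x-line → (6,3), t=0.4000
    cross y-line → (6,4), t=1.4665
    cross x-line → (5,4), t=2.4000 (wall)
  → r_7 = 2.4000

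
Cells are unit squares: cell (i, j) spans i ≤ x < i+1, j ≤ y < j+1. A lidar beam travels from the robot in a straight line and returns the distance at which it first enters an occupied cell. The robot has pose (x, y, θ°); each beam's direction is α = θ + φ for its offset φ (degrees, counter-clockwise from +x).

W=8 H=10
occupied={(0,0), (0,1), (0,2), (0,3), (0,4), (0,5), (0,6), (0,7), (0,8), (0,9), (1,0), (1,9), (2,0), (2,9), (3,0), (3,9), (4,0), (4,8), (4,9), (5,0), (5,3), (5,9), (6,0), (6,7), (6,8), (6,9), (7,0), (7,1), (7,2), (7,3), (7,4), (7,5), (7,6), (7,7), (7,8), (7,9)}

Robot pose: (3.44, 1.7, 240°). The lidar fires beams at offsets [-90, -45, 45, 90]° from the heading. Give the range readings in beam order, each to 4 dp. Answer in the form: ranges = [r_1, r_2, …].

beam 1: φ=-90°, α=150°
  d=(-0.8660,0.5000)  start (3,1)  tX=0.5081 tY=0.6000  stride 1/|dx|=1.1547 1/|dy|=2.0000
    cross x-line → (2,1), t=0.5081
    cross y-line → (2,2), t=0.6000
    cross x-line → (1,2), t=1.6628
    cross y-line → (1,3), t=2.6000
    cross x-line → (0,3), t=2.8175 (wall)
  → r_1 = 2.8175
beam 2: φ=-45°, α=195°
  d=(-0.9659,-0.2588)  start (3,1)  tX=0.4555 tY=2.7046  stride 1/|dx|=1.0353 1/|dy|=3.8637
    cross x-line → (2,1), t=0.4555
    cross x-line → (1,1), t=1.4908
    cross x-line → (0,1), t=2.5261 (wall)
  → r_2 = 2.5261
beam 3: φ=45°, α=285°
  d=(0.2588,-0.9659)  start (3,1)  tX=2.1637 tY=0.7247  stride 1/|dx|=3.8637 1/|dy|=1.0353
    cross y-line → (3,0), t=0.7247 (wall)
  → r_3 = 0.7247
beam 4: φ=90°, α=330°
  d=(0.8660,-0.5000)  start (3,1)  tX=0.6466 tY=1.4000  stride 1/|dx|=1.1547 1/|dy|=2.0000
    cross x-line → (4,1), t=0.6466
    cross y-line → (4,0), t=1.4000 (wall)
  → r_4 = 1.4000

ranges = [2.8175, 2.5261, 0.7247, 1.4000]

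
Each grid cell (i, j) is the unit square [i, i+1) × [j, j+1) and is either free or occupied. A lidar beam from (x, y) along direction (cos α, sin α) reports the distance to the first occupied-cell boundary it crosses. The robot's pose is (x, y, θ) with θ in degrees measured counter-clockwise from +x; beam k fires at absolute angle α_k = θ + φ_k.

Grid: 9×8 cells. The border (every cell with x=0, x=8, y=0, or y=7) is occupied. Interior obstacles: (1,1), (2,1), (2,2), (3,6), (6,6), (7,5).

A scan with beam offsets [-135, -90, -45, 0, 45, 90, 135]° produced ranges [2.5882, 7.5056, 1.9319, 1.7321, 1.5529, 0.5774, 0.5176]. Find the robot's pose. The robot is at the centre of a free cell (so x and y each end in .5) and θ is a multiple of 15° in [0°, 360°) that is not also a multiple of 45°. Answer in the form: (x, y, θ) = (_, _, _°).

(x, y, θ) = (1.5, 5.5, 60°)

The pose lattice has 36·16 = 576 candidates. Test each by forward raycasting.
  (4.5, 5.5, 165°): beam 1 = 1.7321 ≠ 2.5882 ✗
  (1.5, 4.5, 105°): beam 1 = 7.0000 ≠ 2.5882 ✗
  (2.5, 3.5, 75°): beam 1 = 0.5774 ≠ 2.5882 ✗
  (4.5, 2.5, 330°): beam 1 = 1.5529 ≠ 2.5882 ✗
  (5.5, 3.5, 330°): beam 2 = 2.8868 ≠ 7.5056 ✗
  …
  (1.5, 5.5, 60°): r_1=2.5882, r_2=7.5056, r_3=1.9319, r_4=1.7321, r_5=1.5529, r_6=0.5774, r_7=0.5176 — all match ✓
No second candidate reproduces the full scan.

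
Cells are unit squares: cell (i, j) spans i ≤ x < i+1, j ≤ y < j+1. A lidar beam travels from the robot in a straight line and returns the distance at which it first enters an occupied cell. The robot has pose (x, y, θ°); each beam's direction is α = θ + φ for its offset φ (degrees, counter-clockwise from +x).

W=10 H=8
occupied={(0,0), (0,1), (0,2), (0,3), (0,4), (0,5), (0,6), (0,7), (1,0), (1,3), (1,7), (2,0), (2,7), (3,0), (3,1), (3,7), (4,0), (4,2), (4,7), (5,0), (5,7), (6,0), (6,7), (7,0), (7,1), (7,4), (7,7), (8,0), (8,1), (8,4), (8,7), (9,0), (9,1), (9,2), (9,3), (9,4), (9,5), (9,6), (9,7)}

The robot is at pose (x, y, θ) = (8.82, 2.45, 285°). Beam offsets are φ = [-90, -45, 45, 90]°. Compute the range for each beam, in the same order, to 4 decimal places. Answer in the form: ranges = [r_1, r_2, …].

beam 1: φ=-90°, α=195°
  d=(-0.9659,-0.2588)  start (8,2)  tX=0.8489 tY=1.7387  stride 1/|dx|=1.0353 1/|dy|=3.8637
    cross x-line → (7,2), t=0.8489
    cross y-line → (7,1), t=1.7387 (wall)
  → r_1 = 1.7387
beam 2: φ=-45°, α=240°
  d=(-0.5000,-0.8660)  start (8,2)  tX=1.6400 tY=0.5196  stride 1/|dx|=2.0000 1/|dy|=1.1547
    cross y-line → (8,1), t=0.5196 (wall)
  → r_2 = 0.5196
beam 3: φ=45°, α=330°
  d=(0.8660,-0.5000)  start (8,2)  tX=0.2078 tY=0.9000  stride 1/|dx|=1.1547 1/|dy|=2.0000
    cross x-line → (9,2), t=0.2078 (wall)
  → r_3 = 0.2078
beam 4: φ=90°, α=15°
  d=(0.9659,0.2588)  start (8,2)  tX=0.1863 tY=2.1250  stride 1/|dx|=1.0353 1/|dy|=3.8637
    cross x-line → (9,2), t=0.1863 (wall)
  → r_4 = 0.1863

ranges = [1.7387, 0.5196, 0.2078, 0.1863]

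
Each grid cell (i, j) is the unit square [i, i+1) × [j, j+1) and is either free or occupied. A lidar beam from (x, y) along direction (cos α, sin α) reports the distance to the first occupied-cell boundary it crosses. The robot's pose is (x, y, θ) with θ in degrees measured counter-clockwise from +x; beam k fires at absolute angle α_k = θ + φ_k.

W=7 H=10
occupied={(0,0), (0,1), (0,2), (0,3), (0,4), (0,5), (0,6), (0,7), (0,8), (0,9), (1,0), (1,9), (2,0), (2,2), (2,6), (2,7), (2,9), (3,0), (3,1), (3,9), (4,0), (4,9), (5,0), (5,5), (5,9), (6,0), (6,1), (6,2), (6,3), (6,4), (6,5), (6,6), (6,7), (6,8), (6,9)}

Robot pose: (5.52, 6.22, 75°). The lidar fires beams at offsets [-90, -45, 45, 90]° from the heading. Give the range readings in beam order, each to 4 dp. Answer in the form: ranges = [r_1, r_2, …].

ranges = [0.4969, 0.5543, 3.2101, 2.6089]

beam 1: φ=-90°, α=345°
  d=(0.9659,-0.2588)  start (5,6)  tX=0.4969 tY=0.8500  stride 1/|dx|=1.0353 1/|dy|=3.8637
    cross x-line → (6,6), t=0.4969 (wall)
  → r_1 = 0.4969
beam 2: φ=-45°, α=30°
  d=(0.8660,0.5000)  start (5,6)  tX=0.5543 tY=1.5600  stride 1/|dx|=1.1547 1/|dy|=2.0000
    cross x-line → (6,6), t=0.5543 (wall)
  → r_2 = 0.5543
beam 3: φ=45°, α=120°
  d=(-0.5000,0.8660)  start (5,6)  tX=1.0400 tY=0.9007  stride 1/|dx|=2.0000 1/|dy|=1.1547
    cross y-line → (5,7), t=0.9007
    cross x-line → (4,7), t=1.0400
    cross y-line → (4,8), t=2.0554
    cross x-line → (3,8), t=3.0400
    cross y-line → (3,9), t=3.2101 (wall)
  → r_3 = 3.2101
beam 4: φ=90°, α=165°
  d=(-0.9659,0.2588)  start (5,6)  tX=0.5383 tY=3.0137  stride 1/|dx|=1.0353 1/|dy|=3.8637
    cross x-line → (4,6), t=0.5383
    cross x-line → (3,6), t=1.5736
    cross x-line → (2,6), t=2.6089 (wall)
  → r_4 = 2.6089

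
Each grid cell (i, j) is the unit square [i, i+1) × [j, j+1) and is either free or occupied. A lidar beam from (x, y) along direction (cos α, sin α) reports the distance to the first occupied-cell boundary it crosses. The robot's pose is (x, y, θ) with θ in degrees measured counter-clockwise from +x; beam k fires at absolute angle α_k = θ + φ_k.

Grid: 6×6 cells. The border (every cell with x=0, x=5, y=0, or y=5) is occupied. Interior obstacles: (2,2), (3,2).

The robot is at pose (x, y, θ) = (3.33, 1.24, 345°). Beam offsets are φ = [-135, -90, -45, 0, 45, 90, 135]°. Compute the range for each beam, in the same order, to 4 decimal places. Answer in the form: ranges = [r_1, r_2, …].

beam 1: φ=-135°, α=210°
  d=(-0.8660,-0.5000)  start (3,1)  tX=0.3811 tY=0.4800  stride 1/|dx|=1.1547 1/|dy|=2.0000
    cross x-line → (2,1), t=0.3811
    cross y-line → (2,0), t=0.4800 (wall)
  → r_1 = 0.4800
beam 2: φ=-90°, α=255°
  d=(-0.2588,-0.9659)  start (3,1)  tX=1.2750 tY=0.2485  stride 1/|dx|=3.8637 1/|dy|=1.0353
    cross y-line → (3,0), t=0.2485 (wall)
  → r_2 = 0.2485
beam 3: φ=-45°, α=300°
  d=(0.5000,-0.8660)  start (3,1)  tX=1.3400 tY=0.2771  stride 1/|dx|=2.0000 1/|dy|=1.1547
    cross y-line → (3,0), t=0.2771 (wall)
  → r_3 = 0.2771
beam 4: φ=0°, α=345°
  d=(0.9659,-0.2588)  start (3,1)  tX=0.6936 tY=0.9273  stride 1/|dx|=1.0353 1/|dy|=3.8637
    cross x-line → (4,1), t=0.6936
    cross y-line → (4,0), t=0.9273 (wall)
  → r_4 = 0.9273
beam 5: φ=45°, α=30°
  d=(0.8660,0.5000)  start (3,1)  tX=0.7736 tY=1.5200  stride 1/|dx|=1.1547 1/|dy|=2.0000
    cross x-line → (4,1), t=0.7736
    cross y-line → (4,2), t=1.5200
    cross x-line → (5,2), t=1.9283 (wall)
  → r_5 = 1.9283
beam 6: φ=90°, α=75°
  d=(0.2588,0.9659)  start (3,1)  tX=2.5887 tY=0.7868  stride 1/|dx|=3.8637 1/|dy|=1.0353
    cross y-line → (3,2), t=0.7868 (wall)
  → r_6 = 0.7868
beam 7: φ=135°, α=120°
  d=(-0.5000,0.8660)  start (3,1)  tX=0.6600 tY=0.8776  stride 1/|dx|=2.0000 1/|dy|=1.1547
    cross x-line → (2,1), t=0.6600
    cross y-line → (2,2), t=0.8776 (wall)
  → r_7 = 0.8776

ranges = [0.4800, 0.2485, 0.2771, 0.9273, 1.9283, 0.7868, 0.8776]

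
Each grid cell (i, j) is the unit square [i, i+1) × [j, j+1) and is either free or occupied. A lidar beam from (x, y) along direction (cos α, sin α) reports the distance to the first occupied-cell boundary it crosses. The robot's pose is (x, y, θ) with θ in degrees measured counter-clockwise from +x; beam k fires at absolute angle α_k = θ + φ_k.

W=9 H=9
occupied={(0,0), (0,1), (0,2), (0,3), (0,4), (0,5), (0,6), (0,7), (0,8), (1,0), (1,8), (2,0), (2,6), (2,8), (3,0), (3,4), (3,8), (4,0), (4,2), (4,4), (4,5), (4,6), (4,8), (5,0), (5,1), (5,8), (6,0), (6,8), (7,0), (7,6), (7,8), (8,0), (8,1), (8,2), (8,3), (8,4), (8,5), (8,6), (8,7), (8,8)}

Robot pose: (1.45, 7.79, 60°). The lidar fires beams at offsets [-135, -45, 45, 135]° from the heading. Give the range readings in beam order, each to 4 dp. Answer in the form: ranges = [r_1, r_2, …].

ranges = [7.0295, 0.8114, 0.2174, 0.4659]

beam 1: φ=-135°, α=285°
  d=(0.2588,-0.9659)  start (1,7)  tX=2.1250 tY=0.8179  stride 1/|dx|=3.8637 1/|dy|=1.0353
    cross y-line → (1,6), t=0.8179
    cross y-line → (1,5), t=1.8531
    cross x-line → (2,5), t=2.1250
    cross y-line → (2,4), t=2.8884
    cross y-line → (2,3), t=3.9237
    cross y-line → (2,2), t=4.9590
    cross x-line → (3,2), t=5.9887
    cross y-line → (3,1), t=5.9942
    cross y-line → (3,0), t=7.0295 (wall)
  → r_1 = 7.0295
beam 2: φ=-45°, α=15°
  d=(0.9659,0.2588)  start (1,7)  tX=0.5694 tY=0.8114  stride 1/|dx|=1.0353 1/|dy|=3.8637
    cross x-line → (2,7), t=0.5694
    cross y-line → (2,8), t=0.8114 (wall)
  → r_2 = 0.8114
beam 3: φ=45°, α=105°
  d=(-0.2588,0.9659)  start (1,7)  tX=1.7387 tY=0.2174  stride 1/|dx|=3.8637 1/|dy|=1.0353
    cross y-line → (1,8), t=0.2174 (wall)
  → r_3 = 0.2174
beam 4: φ=135°, α=195°
  d=(-0.9659,-0.2588)  start (1,7)  tX=0.4659 tY=3.0523  stride 1/|dx|=1.0353 1/|dy|=3.8637
    cross x-line → (0,7), t=0.4659 (wall)
  → r_4 = 0.4659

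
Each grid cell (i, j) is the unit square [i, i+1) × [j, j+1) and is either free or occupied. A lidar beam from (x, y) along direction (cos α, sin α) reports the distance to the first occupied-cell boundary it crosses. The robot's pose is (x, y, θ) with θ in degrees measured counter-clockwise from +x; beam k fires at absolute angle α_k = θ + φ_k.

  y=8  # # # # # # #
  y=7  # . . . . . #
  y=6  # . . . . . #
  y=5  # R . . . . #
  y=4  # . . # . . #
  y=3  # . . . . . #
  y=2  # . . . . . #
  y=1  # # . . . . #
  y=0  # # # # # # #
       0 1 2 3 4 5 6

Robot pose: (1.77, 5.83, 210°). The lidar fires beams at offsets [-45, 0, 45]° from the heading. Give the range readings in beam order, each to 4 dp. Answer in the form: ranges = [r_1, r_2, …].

beam 1: φ=-45°, α=165°
  cosα=-0.9659 sinα=0.2588 | (1,5) | tMaxX 0.7972 tMaxY 0.6568 | tΔX 1.0353 tΔY 3.8637
    t=0.6568 [y] (1,6)
    t=0.7972 [x] (0,6) — stop
  → r_1 = 0.7972
beam 2: φ=0°, α=210°
  cosα=-0.8660 sinα=-0.5000 | (1,5) | tMaxX 0.8891 tMaxY 1.6600 | tΔX 1.1547 tΔY 2.0000
    t=0.8891 [x] (0,5) — stop
  → r_2 = 0.8891
beam 3: φ=45°, α=255°
  cosα=-0.2588 sinα=-0.9659 | (1,5) | tMaxX 2.9751 tMaxY 0.8593 | tΔX 3.8637 tΔY 1.0353
    t=0.8593 [y] (1,4)
    t=1.8946 [y] (1,3)
    t=2.9298 [y] (1,2)
    t=2.9751 [x] (0,2) — stop
  → r_3 = 2.9751

ranges = [0.7972, 0.8891, 2.9751]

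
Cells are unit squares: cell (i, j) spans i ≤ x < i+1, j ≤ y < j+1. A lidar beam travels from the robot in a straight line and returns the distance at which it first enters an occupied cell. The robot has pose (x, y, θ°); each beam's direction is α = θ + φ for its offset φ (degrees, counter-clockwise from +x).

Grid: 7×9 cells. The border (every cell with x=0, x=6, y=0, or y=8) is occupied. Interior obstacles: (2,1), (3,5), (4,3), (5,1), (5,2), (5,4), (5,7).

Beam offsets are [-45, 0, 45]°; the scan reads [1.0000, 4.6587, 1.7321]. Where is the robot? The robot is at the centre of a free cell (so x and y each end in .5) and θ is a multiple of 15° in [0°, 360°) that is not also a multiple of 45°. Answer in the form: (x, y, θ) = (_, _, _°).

Enumerate (i+0.5, j+0.5, θ) over the 28 free cells and 16 admissible headings. For each, cast all 3 beams and compare to the given ranges.
  (4.5, 5.5, 285°): beam 1 = 4.0415 ≠ 1.0000 ✗
  (2.5, 4.5, 300°): beam 1 = 3.6235 ≠ 1.0000 ✗
  (4.5, 5.5, 120°): beam 1 = 1.9319 ≠ 1.0000 ✗
  …
  (1.5, 6.5, 285°): r_1=1.0000, r_2=4.6587, r_3=1.7321 — all match ✓
Only this pose fits every beam.

(x, y, θ) = (1.5, 6.5, 285°)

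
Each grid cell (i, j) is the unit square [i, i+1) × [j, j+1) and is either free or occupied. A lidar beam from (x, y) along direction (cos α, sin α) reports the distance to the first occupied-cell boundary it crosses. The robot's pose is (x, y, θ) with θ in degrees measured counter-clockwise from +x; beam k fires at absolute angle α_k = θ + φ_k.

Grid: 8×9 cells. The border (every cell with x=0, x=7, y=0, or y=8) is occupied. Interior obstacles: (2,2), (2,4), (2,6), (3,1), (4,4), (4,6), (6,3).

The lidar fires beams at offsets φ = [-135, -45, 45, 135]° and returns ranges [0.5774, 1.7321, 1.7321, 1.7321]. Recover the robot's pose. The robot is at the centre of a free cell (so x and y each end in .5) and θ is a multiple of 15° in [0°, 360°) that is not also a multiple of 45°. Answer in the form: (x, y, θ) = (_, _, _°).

The pose lattice has 35·16 = 560 candidates. Test each by forward raycasting.
  (5.5, 4.5, 105°): beam 1 = 1.0000 ≠ 0.5774 ✗
  (4.5, 3.5, 300°): beam 1 = 1.9319 ≠ 0.5774 ✗
  (5.5, 4.5, 15°): beam 1 = 3.0000 ≠ 0.5774 ✗
  …
  (5.5, 6.5, 285°): r_1=0.5774, r_2=1.7321, r_3=1.7321, r_4=1.7321 — all match ✓
Unique over the lattice → pose = (5.5, 6.5, 285°).

(x, y, θ) = (5.5, 6.5, 285°)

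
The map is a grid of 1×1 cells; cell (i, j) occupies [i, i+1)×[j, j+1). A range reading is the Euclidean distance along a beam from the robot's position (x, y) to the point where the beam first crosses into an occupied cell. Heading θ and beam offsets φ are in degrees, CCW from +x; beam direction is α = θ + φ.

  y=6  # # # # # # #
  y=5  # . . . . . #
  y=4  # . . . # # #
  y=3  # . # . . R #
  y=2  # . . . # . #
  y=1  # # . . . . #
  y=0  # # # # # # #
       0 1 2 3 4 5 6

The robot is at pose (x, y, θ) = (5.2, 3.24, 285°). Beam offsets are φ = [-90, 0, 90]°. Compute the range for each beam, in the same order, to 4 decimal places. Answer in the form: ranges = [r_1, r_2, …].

beam 1: φ=-90°, α=195°
  dir = (cos 195°, sin 195°) = (-0.9659, -0.2588); from cell (5,3)
  next x-line at t=0.2071, next y-line at t=0.9273; Δt_x=1.0353, Δt_y=3.8637
    x: enter (4,3) at t=0.2071
    y: enter (4,2) at t=0.9273 ← occupied
  → r_1 = 0.9273
beam 2: φ=0°, α=285°
  dir = (cos 285°, sin 285°) = (0.2588, -0.9659); from cell (5,3)
  next x-line at t=3.0910, next y-line at t=0.2485; Δt_x=3.8637, Δt_y=1.0353
    y: enter (5,2) at t=0.2485
    y: enter (5,1) at t=1.2837
    y: enter (5,0) at t=2.3190 ← occupied
  → r_2 = 2.3190
beam 3: φ=90°, α=15°
  dir = (cos 15°, sin 15°) = (0.9659, 0.2588); from cell (5,3)
  next x-line at t=0.8282, next y-line at t=2.9364; Δt_x=1.0353, Δt_y=3.8637
    x: enter (6,3) at t=0.8282 ← occupied
  → r_3 = 0.8282

ranges = [0.9273, 2.3190, 0.8282]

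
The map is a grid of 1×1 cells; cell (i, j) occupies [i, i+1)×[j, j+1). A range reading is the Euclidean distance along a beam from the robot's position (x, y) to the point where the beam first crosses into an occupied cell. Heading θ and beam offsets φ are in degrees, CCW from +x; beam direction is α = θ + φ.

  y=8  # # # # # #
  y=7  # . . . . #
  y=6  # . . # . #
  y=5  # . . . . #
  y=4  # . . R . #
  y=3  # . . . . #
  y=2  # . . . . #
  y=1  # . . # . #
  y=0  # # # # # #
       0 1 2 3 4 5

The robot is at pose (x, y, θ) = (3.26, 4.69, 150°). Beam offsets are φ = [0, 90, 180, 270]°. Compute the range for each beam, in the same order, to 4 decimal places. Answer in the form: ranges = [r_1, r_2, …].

beam 1: φ=0°, α=150°
  direction (-0.8660, 0.5000); cell (3,4); t to first gridline: x 0.3002, y 0.6200 (then +1.1547 / +2.0000)
    (2,4) via x @ 0.3002
    (2,5) via y @ 0.6200
    (1,5) via x @ 1.4549
    (0,5) via x @ 2.6096  # hit
  → r_1 = 2.6096
beam 2: φ=90°, α=240°
  direction (-0.5000, -0.8660); cell (3,4); t to first gridline: x 0.5200, y 0.7967 (then +2.0000 / +1.1547)
    (2,4) via x @ 0.5200
    (2,3) via y @ 0.7967
    (2,2) via y @ 1.9514
    (1,2) via x @ 2.5200
    (1,1) via y @ 3.1061
    (1,0) via y @ 4.2608  # hit
  → r_2 = 4.2608
beam 3: φ=180°, α=330°
  direction (0.8660, -0.5000); cell (3,4); t to first gridline: x 0.8545, y 1.3800 (then +1.1547 / +2.0000)
    (4,4) via x @ 0.8545
    (4,3) via y @ 1.3800
    (5,3) via x @ 2.0092  # hit
  → r_3 = 2.0092
beam 4: φ=270°, α=60°
  direction (0.5000, 0.8660); cell (3,4); t to first gridline: x 1.4800, y 0.3580 (then +2.0000 / +1.1547)
    (3,5) via y @ 0.3580
    (4,5) via x @ 1.4800
    (4,6) via y @ 1.5127
    (4,7) via y @ 2.6674
    (5,7) via x @ 3.4800  # hit
  → r_4 = 3.4800

ranges = [2.6096, 4.2608, 2.0092, 3.4800]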